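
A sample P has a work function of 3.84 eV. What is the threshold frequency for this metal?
9.2851e+14 Hz

The threshold frequency is when the photon energy equals the work function:
hf₀ = φ

Solving for f₀:
f₀ = φ/h = (3.84 eV × 1.602×10⁻¹⁹ J/eV) / (6.626×10⁻³⁴ J·s)
f₀ = 9.2851e+14 Hz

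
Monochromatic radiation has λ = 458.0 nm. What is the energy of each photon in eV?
2.7071 eV

Using E = hf = hc/λ:

E = hc/λ = (6.626×10⁻³⁴ J·s)(3×10⁸ m/s) / (458.0×10⁻⁹ m)
E = 2.7071 eV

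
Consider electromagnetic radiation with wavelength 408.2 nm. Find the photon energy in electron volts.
3.0373 eV

Using E = hf = hc/λ:

E = hc/λ = (6.626×10⁻³⁴ J·s)(3×10⁸ m/s) / (408.2×10⁻⁹ m)
E = 3.0373 eV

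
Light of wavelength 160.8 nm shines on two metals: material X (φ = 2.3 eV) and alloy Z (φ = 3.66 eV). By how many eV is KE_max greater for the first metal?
1.3600 eV

Using KE_max = hc/λ - φ for each metal:

Photon energy: E = hc/λ = 7.7105 eV

For material X (φ₁ = 2.3 eV):
KE₁ = E - φ₁ = 7.7105 - 2.3 = 5.4105 eV

For alloy Z (φ₂ = 3.66 eV):
KE₂ = E - φ₂ = 7.7105 - 3.66 = 4.0505 eV

Difference:
ΔKE = KE₁ - KE₂ = 5.4105 - 4.0505 = 1.3600 eV

Note: The difference equals the difference in work functions: 3.66 - 2.3 = 1.36 eV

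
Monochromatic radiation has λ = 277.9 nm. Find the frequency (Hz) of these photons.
1.0788e+15 Hz

Using the wave equation: c = fλ

Solving for frequency:
f = c/λ = (3×10⁸ m/s) / (277.9×10⁻⁹ m)
f = 1.0788e+15 Hz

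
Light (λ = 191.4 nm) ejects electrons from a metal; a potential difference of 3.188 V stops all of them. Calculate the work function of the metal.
3.29 eV

The stopping potential gives the maximum kinetic energy: KE_max = eV_s = 3.188 eV

From Einstein's photoelectric equation: KE_max = hc/λ - φ
Rearranging: φ = hc/λ - KE_max

Calculate photon energy:
E_photon = hc/λ = (6.626×10⁻³⁴ J·s)(3×10⁸ m/s) / (191.4×10⁻⁹ m) = 6.4778 eV

Therefore:
φ = 6.4778 - 3.188 = 3.29 eV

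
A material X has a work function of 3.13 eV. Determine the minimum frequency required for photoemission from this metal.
7.5683e+14 Hz

The threshold frequency is when the photon energy equals the work function:
hf₀ = φ

Solving for f₀:
f₀ = φ/h = (3.13 eV × 1.602×10⁻¹⁹ J/eV) / (6.626×10⁻³⁴ J·s)
f₀ = 7.5683e+14 Hz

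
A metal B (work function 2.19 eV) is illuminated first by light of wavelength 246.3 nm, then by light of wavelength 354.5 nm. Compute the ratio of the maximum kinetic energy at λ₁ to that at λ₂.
2.1751

Using Einstein's equation: KE_max = hc/λ - φ

For λ₁ = 246.3 nm:
E₁ = hc/λ₁ = 5.0339 eV
KE₁ = E₁ - φ = 5.0339 - 2.19 = 2.8439 eV

For λ₂ = 354.5 nm:
E₂ = hc/λ₂ = 3.4974 eV
KE₂ = E₂ - φ = 3.4974 - 2.19 = 1.3074 eV

Ratio: KE₁/KE₂ = 2.8439/1.3074 = 2.1751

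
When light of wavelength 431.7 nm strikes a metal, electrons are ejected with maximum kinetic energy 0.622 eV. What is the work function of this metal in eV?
2.25 eV

From Einstein's photoelectric equation: KE_max = hf - φ = hc/λ - φ

Rearranging for φ:
φ = hc/λ - KE_max

Calculate photon energy:
E_photon = hc/λ = 2.8720 eV

Therefore:
φ = 2.8720 - 0.622 = 2.25 eV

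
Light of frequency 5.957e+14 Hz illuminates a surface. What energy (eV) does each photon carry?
2.4636 eV

Using E = hf:

E = hf = (6.626×10⁻³⁴ J·s)(5.957e+14 Hz)
E = 2.4636 eV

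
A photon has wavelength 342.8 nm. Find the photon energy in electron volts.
3.6168 eV

Using E = hf = hc/λ:

E = hc/λ = (6.626×10⁻³⁴ J·s)(3×10⁸ m/s) / (342.8×10⁻⁹ m)
E = 3.6168 eV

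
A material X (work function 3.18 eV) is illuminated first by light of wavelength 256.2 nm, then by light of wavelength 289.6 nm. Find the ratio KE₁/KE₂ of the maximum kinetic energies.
1.5068

Using Einstein's equation: KE_max = hc/λ - φ

For λ₁ = 256.2 nm:
E₁ = hc/λ₁ = 4.8394 eV
KE₁ = E₁ - φ = 4.8394 - 3.18 = 1.6594 eV

For λ₂ = 289.6 nm:
E₂ = hc/λ₂ = 4.2812 eV
KE₂ = E₂ - φ = 4.2812 - 3.18 = 1.1012 eV

Ratio: KE₁/KE₂ = 1.6594/1.1012 = 1.5068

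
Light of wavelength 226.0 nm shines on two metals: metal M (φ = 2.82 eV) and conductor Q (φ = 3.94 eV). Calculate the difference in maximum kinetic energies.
1.1200 eV

Using KE_max = hc/λ - φ for each metal:

Photon energy: E = hc/λ = 5.4860 eV

For metal M (φ₁ = 2.82 eV):
KE₁ = E - φ₁ = 5.4860 - 2.82 = 2.6660 eV

For conductor Q (φ₂ = 3.94 eV):
KE₂ = E - φ₂ = 5.4860 - 3.94 = 1.5460 eV

Difference:
ΔKE = KE₁ - KE₂ = 2.6660 - 1.5460 = 1.1200 eV

Note: The difference equals the difference in work functions: 3.94 - 2.82 = 1.12 eV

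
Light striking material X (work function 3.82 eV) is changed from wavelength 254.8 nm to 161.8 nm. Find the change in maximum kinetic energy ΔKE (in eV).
2.7969 eV

Using Einstein's equation: KE_max = hc/λ - φ

For λ₁ = 254.8 nm:
KE₁ = hc/λ₁ - φ = 4.8659 - 3.82 = 1.0459 eV

For λ₂ = 161.8 nm:
KE₂ = hc/λ₂ - φ = 7.6628 - 3.82 = 3.8428 eV

Change in KE:
ΔKE = KE₂ - KE₁ = 3.8428 - 1.0459 = 2.7969 eV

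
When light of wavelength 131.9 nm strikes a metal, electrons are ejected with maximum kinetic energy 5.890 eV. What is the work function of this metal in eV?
3.51 eV

From Einstein's photoelectric equation: KE_max = hf - φ = hc/λ - φ

Rearranging for φ:
φ = hc/λ - KE_max

Calculate photon energy:
E_photon = hc/λ = 9.3999 eV

Therefore:
φ = 9.3999 - 5.890 = 3.51 eV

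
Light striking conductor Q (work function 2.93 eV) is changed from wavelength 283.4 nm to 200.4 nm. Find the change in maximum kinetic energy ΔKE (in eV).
1.8120 eV

Using Einstein's equation: KE_max = hc/λ - φ

For λ₁ = 283.4 nm:
KE₁ = hc/λ₁ - φ = 4.3749 - 2.93 = 1.4449 eV

For λ₂ = 200.4 nm:
KE₂ = hc/λ₂ - φ = 6.1868 - 2.93 = 3.2568 eV

Change in KE:
ΔKE = KE₂ - KE₁ = 3.2568 - 1.4449 = 1.8120 eV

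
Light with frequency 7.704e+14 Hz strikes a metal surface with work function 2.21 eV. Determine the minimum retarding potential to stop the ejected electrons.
0.9761 V

The stopping potential V_s satisfies: eV_s = KE_max

First, find KE_max using Einstein's equation:
E_photon = hf = (6.626×10⁻³⁴ J·s)(7.704e+14 Hz) = 3.1861 eV
KE_max = E_photon - φ = 3.1861 - 2.21 = 0.9761 eV

Since eV_s = KE_max:
V_s = KE_max/e = 0.9761 V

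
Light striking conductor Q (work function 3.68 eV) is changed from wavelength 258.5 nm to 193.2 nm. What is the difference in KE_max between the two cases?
1.6211 eV

Using Einstein's equation: KE_max = hc/λ - φ

For λ₁ = 258.5 nm:
KE₁ = hc/λ₁ - φ = 4.7963 - 3.68 = 1.1163 eV

For λ₂ = 193.2 nm:
KE₂ = hc/λ₂ - φ = 6.4174 - 3.68 = 2.7374 eV

Change in KE:
ΔKE = KE₂ - KE₁ = 2.7374 - 1.1163 = 1.6211 eV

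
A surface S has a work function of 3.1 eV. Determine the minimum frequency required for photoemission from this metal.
7.4958e+14 Hz

The threshold frequency is when the photon energy equals the work function:
hf₀ = φ

Solving for f₀:
f₀ = φ/h = (3.1 eV × 1.602×10⁻¹⁹ J/eV) / (6.626×10⁻³⁴ J·s)
f₀ = 7.4958e+14 Hz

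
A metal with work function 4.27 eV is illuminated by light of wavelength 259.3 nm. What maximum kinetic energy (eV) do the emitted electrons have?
0.5115 eV

Using Einstein's photoelectric equation: KE_max = hf - φ = hc/λ - φ

First, calculate the photon energy:
E_photon = hc/λ = (6.626×10⁻³⁴ J·s)(3×10⁸ m/s) / (259.3×10⁻⁹ m)
E_photon = 4.7815 eV

Then, the maximum kinetic energy:
KE_max = E_photon - φ = 4.7815 eV - 4.27 eV = 0.5115 eV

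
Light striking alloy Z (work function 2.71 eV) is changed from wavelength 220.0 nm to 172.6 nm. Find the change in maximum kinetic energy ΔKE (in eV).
1.5477 eV

Using Einstein's equation: KE_max = hc/λ - φ

For λ₁ = 220.0 nm:
KE₁ = hc/λ₁ - φ = 5.6356 - 2.71 = 2.9256 eV

For λ₂ = 172.6 nm:
KE₂ = hc/λ₂ - φ = 7.1833 - 2.71 = 4.4733 eV

Change in KE:
ΔKE = KE₂ - KE₁ = 4.4733 - 2.9256 = 1.5477 eV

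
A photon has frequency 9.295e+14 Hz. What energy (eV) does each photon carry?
3.8441 eV

Using E = hf:

E = hf = (6.626×10⁻³⁴ J·s)(9.295e+14 Hz)
E = 3.8441 eV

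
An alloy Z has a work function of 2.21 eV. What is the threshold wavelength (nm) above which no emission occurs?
561.01 nm

The threshold wavelength is when the photon energy equals the work function:
hc/λ₀ = φ

Solving for λ₀:
λ₀ = hc/φ = (6.626×10⁻³⁴ J·s)(3×10⁸ m/s) / (2.21 eV × 1.602×10⁻¹⁹ J/eV)
λ₀ = 561.01 nm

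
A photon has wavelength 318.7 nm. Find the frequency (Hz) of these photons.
9.4067e+14 Hz

Using the wave equation: c = fλ

Solving for frequency:
f = c/λ = (3×10⁸ m/s) / (318.7×10⁻⁹ m)
f = 9.4067e+14 Hz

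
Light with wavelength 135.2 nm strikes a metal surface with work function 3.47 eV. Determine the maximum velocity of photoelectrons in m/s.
1.4161e+06 m/s

First, find the maximum kinetic energy:
E_photon = hc/λ = 9.1704 eV
KE_max = E_photon - φ = 9.1704 - 3.47 = 5.7004 eV

Convert to Joules: KE_max = 5.7004 × 1.602×10⁻¹⁹ J = 9.1331e-19 J

Then use KE = ½mv² to find velocity:
v = √(2·KE/m) = √(2 × 9.1331e-19 J / 9.109e-31 kg)
v = 1.4161e+06 m/s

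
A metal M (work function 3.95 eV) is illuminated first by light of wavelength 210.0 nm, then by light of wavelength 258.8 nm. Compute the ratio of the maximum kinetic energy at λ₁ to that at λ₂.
2.3242

Using Einstein's equation: KE_max = hc/λ - φ

For λ₁ = 210.0 nm:
E₁ = hc/λ₁ = 5.9040 eV
KE₁ = E₁ - φ = 5.9040 - 3.95 = 1.9540 eV

For λ₂ = 258.8 nm:
E₂ = hc/λ₂ = 4.7907 eV
KE₂ = E₂ - φ = 4.7907 - 3.95 = 0.8407 eV

Ratio: KE₁/KE₂ = 1.9540/0.8407 = 2.3242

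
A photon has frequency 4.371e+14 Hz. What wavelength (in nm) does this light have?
685.87 nm

Using the wave equation: c = fλ

Solving for wavelength:
λ = c/f = (3×10⁸ m/s) / (4.371e+14 Hz)
λ = 685.87 nm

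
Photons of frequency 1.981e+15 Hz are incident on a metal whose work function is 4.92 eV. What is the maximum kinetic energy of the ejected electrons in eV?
3.2728 eV

Using Einstein's photoelectric equation: KE_max = hf - φ

First, calculate the photon energy:
E_photon = hf = (6.626×10⁻³⁴ J·s)(1.981e+15 Hz)
E_photon = 8.1928 eV

Then, the maximum kinetic energy:
KE_max = E_photon - φ = 8.1928 eV - 4.92 eV = 3.2728 eV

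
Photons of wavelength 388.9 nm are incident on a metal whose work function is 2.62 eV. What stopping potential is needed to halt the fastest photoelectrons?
0.5681 V

The stopping potential V_s satisfies: eV_s = KE_max

First, find KE_max using Einstein's equation:
E_photon = hc/λ = 3.1881 eV
KE_max = E_photon - φ = 3.1881 - 2.62 = 0.5681 eV

Since eV_s = KE_max:
V_s = KE_max/e = 0.5681 V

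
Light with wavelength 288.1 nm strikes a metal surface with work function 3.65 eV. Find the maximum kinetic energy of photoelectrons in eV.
0.6535 eV

Using Einstein's photoelectric equation: KE_max = hf - φ = hc/λ - φ

First, calculate the photon energy:
E_photon = hc/λ = (6.626×10⁻³⁴ J·s)(3×10⁸ m/s) / (288.1×10⁻⁹ m)
E_photon = 4.3035 eV

Then, the maximum kinetic energy:
KE_max = E_photon - φ = 4.3035 eV - 3.65 eV = 0.6535 eV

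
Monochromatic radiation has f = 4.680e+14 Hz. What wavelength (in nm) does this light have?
640.58 nm

Using the wave equation: c = fλ

Solving for wavelength:
λ = c/f = (3×10⁸ m/s) / (4.680e+14 Hz)
λ = 640.58 nm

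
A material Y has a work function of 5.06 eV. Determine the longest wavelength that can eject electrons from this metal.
245.03 nm

The threshold wavelength is when the photon energy equals the work function:
hc/λ₀ = φ

Solving for λ₀:
λ₀ = hc/φ = (6.626×10⁻³⁴ J·s)(3×10⁸ m/s) / (5.06 eV × 1.602×10⁻¹⁹ J/eV)
λ₀ = 245.03 nm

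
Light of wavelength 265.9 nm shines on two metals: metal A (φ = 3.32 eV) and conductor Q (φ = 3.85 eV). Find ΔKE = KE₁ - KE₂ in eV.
0.5300 eV

Using KE_max = hc/λ - φ for each metal:

Photon energy: E = hc/λ = 4.6628 eV

For metal A (φ₁ = 3.32 eV):
KE₁ = E - φ₁ = 4.6628 - 3.32 = 1.3428 eV

For conductor Q (φ₂ = 3.85 eV):
KE₂ = E - φ₂ = 4.6628 - 3.85 = 0.8128 eV

Difference:
ΔKE = KE₁ - KE₂ = 1.3428 - 0.8128 = 0.5300 eV

Note: The difference equals the difference in work functions: 3.85 - 3.32 = 0.53 eV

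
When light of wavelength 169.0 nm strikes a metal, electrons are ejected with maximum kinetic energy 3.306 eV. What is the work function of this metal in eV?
4.03 eV

From Einstein's photoelectric equation: KE_max = hf - φ = hc/λ - φ

Rearranging for φ:
φ = hc/λ - KE_max

Calculate photon energy:
E_photon = hc/λ = 7.3363 eV

Therefore:
φ = 7.3363 - 3.306 = 4.03 eV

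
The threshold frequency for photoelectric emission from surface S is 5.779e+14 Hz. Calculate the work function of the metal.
2.39 eV

At the threshold frequency, photon energy equals work function:
φ = hf₀

Calculating:
φ = (6.626×10⁻³⁴ J·s)(5.779e+14 Hz)
φ = 2.39 eV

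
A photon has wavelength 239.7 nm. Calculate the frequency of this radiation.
1.2507e+15 Hz

Using the wave equation: c = fλ

Solving for frequency:
f = c/λ = (3×10⁸ m/s) / (239.7×10⁻⁹ m)
f = 1.2507e+15 Hz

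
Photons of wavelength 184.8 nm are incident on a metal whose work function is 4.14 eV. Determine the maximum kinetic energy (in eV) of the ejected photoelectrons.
2.5691 eV

Using Einstein's photoelectric equation: KE_max = hf - φ = hc/λ - φ

First, calculate the photon energy:
E_photon = hc/λ = (6.626×10⁻³⁴ J·s)(3×10⁸ m/s) / (184.8×10⁻⁹ m)
E_photon = 6.7091 eV

Then, the maximum kinetic energy:
KE_max = E_photon - φ = 6.7091 eV - 4.14 eV = 2.5691 eV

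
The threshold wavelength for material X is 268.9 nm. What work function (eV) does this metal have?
4.61 eV

At the threshold wavelength, photon energy equals work function:
φ = hc/λ₀

Calculating:
φ = (6.626×10⁻³⁴ J·s)(3×10⁸ m/s) / (268.9×10⁻⁹ m)
φ = 4.61 eV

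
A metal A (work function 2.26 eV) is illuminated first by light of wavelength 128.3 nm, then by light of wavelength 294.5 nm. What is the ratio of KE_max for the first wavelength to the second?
3.7967

Using Einstein's equation: KE_max = hc/λ - φ

For λ₁ = 128.3 nm:
E₁ = hc/λ₁ = 9.6636 eV
KE₁ = E₁ - φ = 9.6636 - 2.26 = 7.4036 eV

For λ₂ = 294.5 nm:
E₂ = hc/λ₂ = 4.2100 eV
KE₂ = E₂ - φ = 4.2100 - 2.26 = 1.9500 eV

Ratio: KE₁/KE₂ = 7.4036/1.9500 = 3.7967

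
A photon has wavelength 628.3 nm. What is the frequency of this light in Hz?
4.7715e+14 Hz

Using the wave equation: c = fλ

Solving for frequency:
f = c/λ = (3×10⁸ m/s) / (628.3×10⁻⁹ m)
f = 4.7715e+14 Hz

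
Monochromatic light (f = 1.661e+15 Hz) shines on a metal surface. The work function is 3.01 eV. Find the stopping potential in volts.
3.8593 V

The stopping potential V_s satisfies: eV_s = KE_max

First, find KE_max using Einstein's equation:
E_photon = hf = (6.626×10⁻³⁴ J·s)(1.661e+15 Hz) = 6.8693 eV
KE_max = E_photon - φ = 6.8693 - 3.01 = 3.8593 eV

Since eV_s = KE_max:
V_s = KE_max/e = 3.8593 V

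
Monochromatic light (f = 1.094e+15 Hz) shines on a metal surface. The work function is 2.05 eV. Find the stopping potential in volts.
2.4744 V

The stopping potential V_s satisfies: eV_s = KE_max

First, find KE_max using Einstein's equation:
E_photon = hf = (6.626×10⁻³⁴ J·s)(1.094e+15 Hz) = 4.5244 eV
KE_max = E_photon - φ = 4.5244 - 2.05 = 2.4744 eV

Since eV_s = KE_max:
V_s = KE_max/e = 2.4744 V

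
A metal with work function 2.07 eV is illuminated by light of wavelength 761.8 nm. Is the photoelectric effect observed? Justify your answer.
No

For photoemission, the photon energy must exceed the work function.

Photon energy: E = hc/λ = 1.6275 eV
Work function: φ = 2.07 eV

Since E_photon (1.6275 eV) < φ (2.07 eV), photoemission will NOT occur.
The threshold wavelength is λ₀ = hc/φ = 599.0 nm.
Since 761.8 nm > 599.0 nm, the photons lack sufficient energy.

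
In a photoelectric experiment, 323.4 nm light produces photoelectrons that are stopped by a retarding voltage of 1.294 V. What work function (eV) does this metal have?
2.54 eV

The stopping potential gives the maximum kinetic energy: KE_max = eV_s = 1.294 eV

From Einstein's photoelectric equation: KE_max = hc/λ - φ
Rearranging: φ = hc/λ - KE_max

Calculate photon energy:
E_photon = hc/λ = (6.626×10⁻³⁴ J·s)(3×10⁸ m/s) / (323.4×10⁻⁹ m) = 3.8338 eV

Therefore:
φ = 3.8338 - 1.294 = 2.54 eV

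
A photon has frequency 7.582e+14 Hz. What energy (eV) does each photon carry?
3.1357 eV

Using E = hf:

E = hf = (6.626×10⁻³⁴ J·s)(7.582e+14 Hz)
E = 3.1357 eV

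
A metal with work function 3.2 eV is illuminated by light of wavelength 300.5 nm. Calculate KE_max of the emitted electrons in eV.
0.9259 eV

Using Einstein's photoelectric equation: KE_max = hf - φ = hc/λ - φ

First, calculate the photon energy:
E_photon = hc/λ = (6.626×10⁻³⁴ J·s)(3×10⁸ m/s) / (300.5×10⁻⁹ m)
E_photon = 4.1259 eV

Then, the maximum kinetic energy:
KE_max = E_photon - φ = 4.1259 eV - 3.2 eV = 0.9259 eV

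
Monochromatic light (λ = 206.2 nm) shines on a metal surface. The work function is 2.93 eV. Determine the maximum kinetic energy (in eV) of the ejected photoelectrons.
3.0828 eV

Using Einstein's photoelectric equation: KE_max = hf - φ = hc/λ - φ

First, calculate the photon energy:
E_photon = hc/λ = (6.626×10⁻³⁴ J·s)(3×10⁸ m/s) / (206.2×10⁻⁹ m)
E_photon = 6.0128 eV

Then, the maximum kinetic energy:
KE_max = E_photon - φ = 6.0128 eV - 2.93 eV = 3.0828 eV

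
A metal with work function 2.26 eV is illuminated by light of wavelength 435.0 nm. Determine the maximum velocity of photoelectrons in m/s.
4.5565e+05 m/s

First, find the maximum kinetic energy:
E_photon = hc/λ = 2.8502 eV
KE_max = E_photon - φ = 2.8502 - 2.26 = 0.5902 eV

Convert to Joules: KE_max = 0.5902 × 1.602×10⁻¹⁹ J = 9.4562e-20 J

Then use KE = ½mv² to find velocity:
v = √(2·KE/m) = √(2 × 9.4562e-20 J / 9.109e-31 kg)
v = 4.5565e+05 m/s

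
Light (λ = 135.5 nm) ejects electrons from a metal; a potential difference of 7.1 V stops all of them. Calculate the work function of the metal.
2.05 eV

The stopping potential gives the maximum kinetic energy: KE_max = eV_s = 7.1 eV

From Einstein's photoelectric equation: KE_max = hc/λ - φ
Rearranging: φ = hc/λ - KE_max

Calculate photon energy:
E_photon = hc/λ = (6.626×10⁻³⁴ J·s)(3×10⁸ m/s) / (135.5×10⁻⁹ m) = 9.1501 eV

Therefore:
φ = 9.1501 - 7.1 = 2.05 eV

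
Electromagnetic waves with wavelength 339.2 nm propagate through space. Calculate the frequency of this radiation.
8.8382e+14 Hz

Using the wave equation: c = fλ

Solving for frequency:
f = c/λ = (3×10⁸ m/s) / (339.2×10⁻⁹ m)
f = 8.8382e+14 Hz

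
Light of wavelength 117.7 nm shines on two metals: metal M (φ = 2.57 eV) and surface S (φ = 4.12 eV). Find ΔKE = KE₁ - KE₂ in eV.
1.5500 eV

Using KE_max = hc/λ - φ for each metal:

Photon energy: E = hc/λ = 10.5339 eV

For metal M (φ₁ = 2.57 eV):
KE₁ = E - φ₁ = 10.5339 - 2.57 = 7.9639 eV

For surface S (φ₂ = 4.12 eV):
KE₂ = E - φ₂ = 10.5339 - 4.12 = 6.4139 eV

Difference:
ΔKE = KE₁ - KE₂ = 7.9639 - 6.4139 = 1.5500 eV

Note: The difference equals the difference in work functions: 4.12 - 2.57 = 1.55 eV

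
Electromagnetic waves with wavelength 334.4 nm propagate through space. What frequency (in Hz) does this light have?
8.9651e+14 Hz

Using the wave equation: c = fλ

Solving for frequency:
f = c/λ = (3×10⁸ m/s) / (334.4×10⁻⁹ m)
f = 8.9651e+14 Hz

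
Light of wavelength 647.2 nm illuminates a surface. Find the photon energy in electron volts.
1.9157 eV

Using E = hf = hc/λ:

E = hc/λ = (6.626×10⁻³⁴ J·s)(3×10⁸ m/s) / (647.2×10⁻⁹ m)
E = 1.9157 eV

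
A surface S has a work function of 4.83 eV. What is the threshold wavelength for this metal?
256.70 nm

The threshold wavelength is when the photon energy equals the work function:
hc/λ₀ = φ

Solving for λ₀:
λ₀ = hc/φ = (6.626×10⁻³⁴ J·s)(3×10⁸ m/s) / (4.83 eV × 1.602×10⁻¹⁹ J/eV)
λ₀ = 256.70 nm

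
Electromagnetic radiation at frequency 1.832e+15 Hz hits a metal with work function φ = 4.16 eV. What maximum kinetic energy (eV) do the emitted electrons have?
3.4165 eV

Using Einstein's photoelectric equation: KE_max = hf - φ

First, calculate the photon energy:
E_photon = hf = (6.626×10⁻³⁴ J·s)(1.832e+15 Hz)
E_photon = 7.5765 eV

Then, the maximum kinetic energy:
KE_max = E_photon - φ = 7.5765 eV - 4.16 eV = 3.4165 eV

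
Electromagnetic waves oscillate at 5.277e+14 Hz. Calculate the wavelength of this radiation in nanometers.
568.11 nm

Using the wave equation: c = fλ

Solving for wavelength:
λ = c/f = (3×10⁸ m/s) / (5.277e+14 Hz)
λ = 568.11 nm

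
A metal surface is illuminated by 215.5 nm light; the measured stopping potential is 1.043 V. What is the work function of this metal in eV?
4.71 eV

The stopping potential gives the maximum kinetic energy: KE_max = eV_s = 1.043 eV

From Einstein's photoelectric equation: KE_max = hc/λ - φ
Rearranging: φ = hc/λ - KE_max

Calculate photon energy:
E_photon = hc/λ = (6.626×10⁻³⁴ J·s)(3×10⁸ m/s) / (215.5×10⁻⁹ m) = 5.7533 eV

Therefore:
φ = 5.7533 - 1.043 = 4.71 eV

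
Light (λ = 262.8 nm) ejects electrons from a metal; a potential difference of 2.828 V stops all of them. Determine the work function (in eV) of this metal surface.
1.89 eV

The stopping potential gives the maximum kinetic energy: KE_max = eV_s = 2.828 eV

From Einstein's photoelectric equation: KE_max = hc/λ - φ
Rearranging: φ = hc/λ - KE_max

Calculate photon energy:
E_photon = hc/λ = (6.626×10⁻³⁴ J·s)(3×10⁸ m/s) / (262.8×10⁻⁹ m) = 4.7178 eV

Therefore:
φ = 4.7178 - 2.828 = 1.89 eV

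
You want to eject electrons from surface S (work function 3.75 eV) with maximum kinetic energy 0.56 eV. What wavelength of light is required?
287.67 nm

From Einstein's equation: KE_max = hc/λ - φ

Rearranging for λ:
hc/λ = KE_max + φ
λ = hc/(KE_max + φ)

Required photon energy:
E_photon = KE_max + φ = 0.56 + 3.75 = 4.31 eV

Required wavelength:
λ = hc/E_photon = (6.626×10⁻³⁴)(3×10⁸) / (4.31 × 1.602×10⁻¹⁹)
λ = 287.67 nm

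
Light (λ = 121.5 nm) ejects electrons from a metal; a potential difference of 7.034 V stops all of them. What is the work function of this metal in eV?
3.17 eV

The stopping potential gives the maximum kinetic energy: KE_max = eV_s = 7.034 eV

From Einstein's photoelectric equation: KE_max = hc/λ - φ
Rearranging: φ = hc/λ - KE_max

Calculate photon energy:
E_photon = hc/λ = (6.626×10⁻³⁴ J·s)(3×10⁸ m/s) / (121.5×10⁻⁹ m) = 10.2045 eV

Therefore:
φ = 10.2045 - 7.034 = 3.17 eV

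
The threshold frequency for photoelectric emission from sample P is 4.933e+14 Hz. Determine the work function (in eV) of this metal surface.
2.04 eV

At the threshold frequency, photon energy equals work function:
φ = hf₀

Calculating:
φ = (6.626×10⁻³⁴ J·s)(4.933e+14 Hz)
φ = 2.04 eV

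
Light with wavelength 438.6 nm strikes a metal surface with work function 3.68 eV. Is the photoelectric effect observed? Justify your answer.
No

For photoemission, the photon energy must exceed the work function.

Photon energy: E = hc/λ = 2.8268 eV
Work function: φ = 3.68 eV

Since E_photon (2.8268 eV) < φ (3.68 eV), photoemission will NOT occur.
The threshold wavelength is λ₀ = hc/φ = 336.9 nm.
Since 438.6 nm > 336.9 nm, the photons lack sufficient energy.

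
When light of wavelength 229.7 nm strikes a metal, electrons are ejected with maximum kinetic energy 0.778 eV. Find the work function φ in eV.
4.62 eV

From Einstein's photoelectric equation: KE_max = hf - φ = hc/λ - φ

Rearranging for φ:
φ = hc/λ - KE_max

Calculate photon energy:
E_photon = hc/λ = 5.3977 eV

Therefore:
φ = 5.3977 - 0.778 = 4.62 eV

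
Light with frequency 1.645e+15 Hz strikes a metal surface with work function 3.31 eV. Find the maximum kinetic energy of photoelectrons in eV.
3.4932 eV

Using Einstein's photoelectric equation: KE_max = hf - φ

First, calculate the photon energy:
E_photon = hf = (6.626×10⁻³⁴ J·s)(1.645e+15 Hz)
E_photon = 6.8032 eV

Then, the maximum kinetic energy:
KE_max = E_photon - φ = 6.8032 eV - 3.31 eV = 3.4932 eV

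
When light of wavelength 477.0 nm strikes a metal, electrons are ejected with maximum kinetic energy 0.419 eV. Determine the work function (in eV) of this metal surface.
2.18 eV

From Einstein's photoelectric equation: KE_max = hf - φ = hc/λ - φ

Rearranging for φ:
φ = hc/λ - KE_max

Calculate photon energy:
E_photon = hc/λ = 2.5992 eV

Therefore:
φ = 2.5992 - 0.419 = 2.18 eV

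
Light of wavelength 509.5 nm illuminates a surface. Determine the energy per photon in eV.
2.4334 eV

Using E = hf = hc/λ:

E = hc/λ = (6.626×10⁻³⁴ J·s)(3×10⁸ m/s) / (509.5×10⁻⁹ m)
E = 2.4334 eV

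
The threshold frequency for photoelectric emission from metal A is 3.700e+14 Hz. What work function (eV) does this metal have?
1.53 eV

At the threshold frequency, photon energy equals work function:
φ = hf₀

Calculating:
φ = (6.626×10⁻³⁴ J·s)(3.700e+14 Hz)
φ = 1.53 eV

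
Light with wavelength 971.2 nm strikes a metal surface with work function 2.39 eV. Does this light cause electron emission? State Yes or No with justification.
No

For photoemission, the photon energy must exceed the work function.

Photon energy: E = hc/λ = 1.2766 eV
Work function: φ = 2.39 eV

Since E_photon (1.2766 eV) < φ (2.39 eV), photoemission will NOT occur.
The threshold wavelength is λ₀ = hc/φ = 518.8 nm.
Since 971.2 nm > 518.8 nm, the photons lack sufficient energy.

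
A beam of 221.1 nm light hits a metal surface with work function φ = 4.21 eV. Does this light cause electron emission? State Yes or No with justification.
Yes

For photoemission, the photon energy must exceed the work function.

Photon energy: E = hc/λ = 5.6076 eV
Work function: φ = 4.21 eV

Since E_photon (5.6076 eV) > φ (4.21 eV), photoemission WILL occur.
The threshold wavelength is λ₀ = hc/φ = 294.5 nm.
Since 221.1 nm < 294.5 nm, the light has sufficient energy.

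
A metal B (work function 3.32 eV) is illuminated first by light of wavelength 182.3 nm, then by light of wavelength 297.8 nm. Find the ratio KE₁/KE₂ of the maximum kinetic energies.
4.1278

Using Einstein's equation: KE_max = hc/λ - φ

For λ₁ = 182.3 nm:
E₁ = hc/λ₁ = 6.8011 eV
KE₁ = E₁ - φ = 6.8011 - 3.32 = 3.4811 eV

For λ₂ = 297.8 nm:
E₂ = hc/λ₂ = 4.1633 eV
KE₂ = E₂ - φ = 4.1633 - 3.32 = 0.8433 eV

Ratio: KE₁/KE₂ = 3.4811/0.8433 = 4.1278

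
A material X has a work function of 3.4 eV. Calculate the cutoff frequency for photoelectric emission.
8.2212e+14 Hz

The threshold frequency is when the photon energy equals the work function:
hf₀ = φ

Solving for f₀:
f₀ = φ/h = (3.4 eV × 1.602×10⁻¹⁹ J/eV) / (6.626×10⁻³⁴ J·s)
f₀ = 8.2212e+14 Hz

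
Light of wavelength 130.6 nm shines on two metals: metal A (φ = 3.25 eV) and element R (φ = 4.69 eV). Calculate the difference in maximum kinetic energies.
1.4400 eV

Using KE_max = hc/λ - φ for each metal:

Photon energy: E = hc/λ = 9.4934 eV

For metal A (φ₁ = 3.25 eV):
KE₁ = E - φ₁ = 9.4934 - 3.25 = 6.2434 eV

For element R (φ₂ = 4.69 eV):
KE₂ = E - φ₂ = 9.4934 - 4.69 = 4.8034 eV

Difference:
ΔKE = KE₁ - KE₂ = 6.2434 - 4.8034 = 1.4400 eV

Note: The difference equals the difference in work functions: 4.69 - 3.25 = 1.44 eV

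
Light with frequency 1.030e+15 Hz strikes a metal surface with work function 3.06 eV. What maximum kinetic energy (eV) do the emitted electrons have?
1.1997 eV

Using Einstein's photoelectric equation: KE_max = hf - φ

First, calculate the photon energy:
E_photon = hf = (6.626×10⁻³⁴ J·s)(1.030e+15 Hz)
E_photon = 4.2597 eV

Then, the maximum kinetic energy:
KE_max = E_photon - φ = 4.2597 eV - 3.06 eV = 1.1997 eV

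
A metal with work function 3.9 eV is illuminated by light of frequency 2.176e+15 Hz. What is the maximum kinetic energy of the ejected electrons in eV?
5.0992 eV

Using Einstein's photoelectric equation: KE_max = hf - φ

First, calculate the photon energy:
E_photon = hf = (6.626×10⁻³⁴ J·s)(2.176e+15 Hz)
E_photon = 8.9992 eV

Then, the maximum kinetic energy:
KE_max = E_photon - φ = 8.9992 eV - 3.9 eV = 5.0992 eV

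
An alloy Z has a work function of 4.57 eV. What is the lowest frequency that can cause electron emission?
1.1050e+15 Hz

The threshold frequency is when the photon energy equals the work function:
hf₀ = φ

Solving for f₀:
f₀ = φ/h = (4.57 eV × 1.602×10⁻¹⁹ J/eV) / (6.626×10⁻³⁴ J·s)
f₀ = 1.1050e+15 Hz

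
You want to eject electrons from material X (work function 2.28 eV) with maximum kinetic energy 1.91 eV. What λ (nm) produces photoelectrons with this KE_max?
295.91 nm

From Einstein's equation: KE_max = hc/λ - φ

Rearranging for λ:
hc/λ = KE_max + φ
λ = hc/(KE_max + φ)

Required photon energy:
E_photon = KE_max + φ = 1.91 + 2.28 = 4.19 eV

Required wavelength:
λ = hc/E_photon = (6.626×10⁻³⁴)(3×10⁸) / (4.19 × 1.602×10⁻¹⁹)
λ = 295.91 nm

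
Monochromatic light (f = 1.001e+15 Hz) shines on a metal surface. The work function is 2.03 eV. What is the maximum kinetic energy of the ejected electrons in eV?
2.1098 eV

Using Einstein's photoelectric equation: KE_max = hf - φ

First, calculate the photon energy:
E_photon = hf = (6.626×10⁻³⁴ J·s)(1.001e+15 Hz)
E_photon = 4.1398 eV

Then, the maximum kinetic energy:
KE_max = E_photon - φ = 4.1398 eV - 2.03 eV = 2.1098 eV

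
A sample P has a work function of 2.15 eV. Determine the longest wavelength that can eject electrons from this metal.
576.67 nm

The threshold wavelength is when the photon energy equals the work function:
hc/λ₀ = φ

Solving for λ₀:
λ₀ = hc/φ = (6.626×10⁻³⁴ J·s)(3×10⁸ m/s) / (2.15 eV × 1.602×10⁻¹⁹ J/eV)
λ₀ = 576.67 nm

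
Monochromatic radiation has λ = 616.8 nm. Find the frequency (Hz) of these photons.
4.8604e+14 Hz

Using the wave equation: c = fλ

Solving for frequency:
f = c/λ = (3×10⁸ m/s) / (616.8×10⁻⁹ m)
f = 4.8604e+14 Hz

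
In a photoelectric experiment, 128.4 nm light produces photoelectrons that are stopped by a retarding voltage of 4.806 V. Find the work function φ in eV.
4.85 eV

The stopping potential gives the maximum kinetic energy: KE_max = eV_s = 4.806 eV

From Einstein's photoelectric equation: KE_max = hc/λ - φ
Rearranging: φ = hc/λ - KE_max

Calculate photon energy:
E_photon = hc/λ = (6.626×10⁻³⁴ J·s)(3×10⁸ m/s) / (128.4×10⁻⁹ m) = 9.6561 eV

Therefore:
φ = 9.6561 - 4.806 = 4.85 eV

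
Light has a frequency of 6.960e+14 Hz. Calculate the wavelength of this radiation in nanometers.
430.74 nm

Using the wave equation: c = fλ

Solving for wavelength:
λ = c/f = (3×10⁸ m/s) / (6.960e+14 Hz)
λ = 430.74 nm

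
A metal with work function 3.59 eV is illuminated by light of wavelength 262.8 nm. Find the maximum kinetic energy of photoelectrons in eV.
1.1278 eV

Using Einstein's photoelectric equation: KE_max = hf - φ = hc/λ - φ

First, calculate the photon energy:
E_photon = hc/λ = (6.626×10⁻³⁴ J·s)(3×10⁸ m/s) / (262.8×10⁻⁹ m)
E_photon = 4.7178 eV

Then, the maximum kinetic energy:
KE_max = E_photon - φ = 4.7178 eV - 3.59 eV = 1.1278 eV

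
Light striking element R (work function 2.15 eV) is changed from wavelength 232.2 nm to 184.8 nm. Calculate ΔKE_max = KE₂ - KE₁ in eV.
1.3696 eV

Using Einstein's equation: KE_max = hc/λ - φ

For λ₁ = 232.2 nm:
KE₁ = hc/λ₁ - φ = 5.3395 - 2.15 = 3.1895 eV

For λ₂ = 184.8 nm:
KE₂ = hc/λ₂ - φ = 6.7091 - 2.15 = 4.5591 eV

Change in KE:
ΔKE = KE₂ - KE₁ = 4.5591 - 3.1895 = 1.3696 eV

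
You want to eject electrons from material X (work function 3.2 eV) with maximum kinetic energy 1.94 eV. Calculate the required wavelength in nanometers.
241.21 nm

From Einstein's equation: KE_max = hc/λ - φ

Rearranging for λ:
hc/λ = KE_max + φ
λ = hc/(KE_max + φ)

Required photon energy:
E_photon = KE_max + φ = 1.94 + 3.2 = 5.14 eV

Required wavelength:
λ = hc/E_photon = (6.626×10⁻³⁴)(3×10⁸) / (5.14 × 1.602×10⁻¹⁹)
λ = 241.21 nm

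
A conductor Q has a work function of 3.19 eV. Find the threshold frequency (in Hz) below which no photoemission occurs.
7.7134e+14 Hz

The threshold frequency is when the photon energy equals the work function:
hf₀ = φ

Solving for f₀:
f₀ = φ/h = (3.19 eV × 1.602×10⁻¹⁹ J/eV) / (6.626×10⁻³⁴ J·s)
f₀ = 7.7134e+14 Hz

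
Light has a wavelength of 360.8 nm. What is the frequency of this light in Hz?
8.3091e+14 Hz

Using the wave equation: c = fλ

Solving for frequency:
f = c/λ = (3×10⁸ m/s) / (360.8×10⁻⁹ m)
f = 8.3091e+14 Hz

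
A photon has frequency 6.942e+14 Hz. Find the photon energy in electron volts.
2.8710 eV

Using E = hf:

E = hf = (6.626×10⁻³⁴ J·s)(6.942e+14 Hz)
E = 2.8710 eV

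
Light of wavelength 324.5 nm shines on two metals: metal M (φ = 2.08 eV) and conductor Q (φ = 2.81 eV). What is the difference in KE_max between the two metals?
0.7300 eV

Using KE_max = hc/λ - φ for each metal:

Photon energy: E = hc/λ = 3.8208 eV

For metal M (φ₁ = 2.08 eV):
KE₁ = E - φ₁ = 3.8208 - 2.08 = 1.7408 eV

For conductor Q (φ₂ = 2.81 eV):
KE₂ = E - φ₂ = 3.8208 - 2.81 = 1.0108 eV

Difference:
ΔKE = KE₁ - KE₂ = 1.7408 - 1.0108 = 0.7300 eV

Note: The difference equals the difference in work functions: 2.81 - 2.08 = 0.73 eV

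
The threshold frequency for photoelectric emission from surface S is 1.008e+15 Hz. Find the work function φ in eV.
4.17 eV

At the threshold frequency, photon energy equals work function:
φ = hf₀

Calculating:
φ = (6.626×10⁻³⁴ J·s)(1.008e+15 Hz)
φ = 4.17 eV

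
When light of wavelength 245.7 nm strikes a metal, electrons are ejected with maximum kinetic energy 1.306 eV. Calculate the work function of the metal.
3.74 eV

From Einstein's photoelectric equation: KE_max = hf - φ = hc/λ - φ

Rearranging for φ:
φ = hc/λ - KE_max

Calculate photon energy:
E_photon = hc/λ = 5.0462 eV

Therefore:
φ = 5.0462 - 1.306 = 3.74 eV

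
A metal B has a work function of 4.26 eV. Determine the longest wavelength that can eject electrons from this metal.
291.04 nm

The threshold wavelength is when the photon energy equals the work function:
hc/λ₀ = φ

Solving for λ₀:
λ₀ = hc/φ = (6.626×10⁻³⁴ J·s)(3×10⁸ m/s) / (4.26 eV × 1.602×10⁻¹⁹ J/eV)
λ₀ = 291.04 nm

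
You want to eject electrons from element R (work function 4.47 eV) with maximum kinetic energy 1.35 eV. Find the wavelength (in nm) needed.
213.03 nm

From Einstein's equation: KE_max = hc/λ - φ

Rearranging for λ:
hc/λ = KE_max + φ
λ = hc/(KE_max + φ)

Required photon energy:
E_photon = KE_max + φ = 1.35 + 4.47 = 5.82 eV

Required wavelength:
λ = hc/E_photon = (6.626×10⁻³⁴)(3×10⁸) / (5.82 × 1.602×10⁻¹⁹)
λ = 213.03 nm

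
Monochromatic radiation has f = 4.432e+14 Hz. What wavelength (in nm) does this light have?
676.43 nm

Using the wave equation: c = fλ

Solving for wavelength:
λ = c/f = (3×10⁸ m/s) / (4.432e+14 Hz)
λ = 676.43 nm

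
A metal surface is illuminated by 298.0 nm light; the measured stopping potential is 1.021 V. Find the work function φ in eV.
3.14 eV

The stopping potential gives the maximum kinetic energy: KE_max = eV_s = 1.021 eV

From Einstein's photoelectric equation: KE_max = hc/λ - φ
Rearranging: φ = hc/λ - KE_max

Calculate photon energy:
E_photon = hc/λ = (6.626×10⁻³⁴ J·s)(3×10⁸ m/s) / (298.0×10⁻⁹ m) = 4.1605 eV

Therefore:
φ = 4.1605 - 1.021 = 3.14 eV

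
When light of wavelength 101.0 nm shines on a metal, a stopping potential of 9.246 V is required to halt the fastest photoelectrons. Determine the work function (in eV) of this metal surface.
3.03 eV

The stopping potential gives the maximum kinetic energy: KE_max = eV_s = 9.246 eV

From Einstein's photoelectric equation: KE_max = hc/λ - φ
Rearranging: φ = hc/λ - KE_max

Calculate photon energy:
E_photon = hc/λ = (6.626×10⁻³⁴ J·s)(3×10⁸ m/s) / (101.0×10⁻⁹ m) = 12.2757 eV

Therefore:
φ = 12.2757 - 9.246 = 3.03 eV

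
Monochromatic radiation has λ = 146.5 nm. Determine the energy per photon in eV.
8.4631 eV

Using E = hf = hc/λ:

E = hc/λ = (6.626×10⁻³⁴ J·s)(3×10⁸ m/s) / (146.5×10⁻⁹ m)
E = 8.4631 eV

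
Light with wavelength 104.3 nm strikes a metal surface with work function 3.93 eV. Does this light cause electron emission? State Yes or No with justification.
Yes

For photoemission, the photon energy must exceed the work function.

Photon energy: E = hc/λ = 11.8873 eV
Work function: φ = 3.93 eV

Since E_photon (11.8873 eV) > φ (3.93 eV), photoemission WILL occur.
The threshold wavelength is λ₀ = hc/φ = 315.5 nm.
Since 104.3 nm < 315.5 nm, the light has sufficient energy.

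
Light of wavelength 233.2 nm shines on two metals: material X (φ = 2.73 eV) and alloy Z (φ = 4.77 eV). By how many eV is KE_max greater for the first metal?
2.0400 eV

Using KE_max = hc/λ - φ for each metal:

Photon energy: E = hc/λ = 5.3166 eV

For material X (φ₁ = 2.73 eV):
KE₁ = E - φ₁ = 5.3166 - 2.73 = 2.5866 eV

For alloy Z (φ₂ = 4.77 eV):
KE₂ = E - φ₂ = 5.3166 - 4.77 = 0.5466 eV

Difference:
ΔKE = KE₁ - KE₂ = 2.5866 - 0.5466 = 2.0400 eV

Note: The difference equals the difference in work functions: 4.77 - 2.73 = 2.04 eV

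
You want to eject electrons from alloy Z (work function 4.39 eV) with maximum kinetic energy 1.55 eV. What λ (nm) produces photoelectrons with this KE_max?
208.73 nm

From Einstein's equation: KE_max = hc/λ - φ

Rearranging for λ:
hc/λ = KE_max + φ
λ = hc/(KE_max + φ)

Required photon energy:
E_photon = KE_max + φ = 1.55 + 4.39 = 5.94 eV

Required wavelength:
λ = hc/E_photon = (6.626×10⁻³⁴)(3×10⁸) / (5.94 × 1.602×10⁻¹⁹)
λ = 208.73 nm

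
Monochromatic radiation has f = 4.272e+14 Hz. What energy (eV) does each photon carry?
1.7668 eV

Using E = hf:

E = hf = (6.626×10⁻³⁴ J·s)(4.272e+14 Hz)
E = 1.7668 eV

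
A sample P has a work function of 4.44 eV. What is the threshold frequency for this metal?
1.0736e+15 Hz

The threshold frequency is when the photon energy equals the work function:
hf₀ = φ

Solving for f₀:
f₀ = φ/h = (4.44 eV × 1.602×10⁻¹⁹ J/eV) / (6.626×10⁻³⁴ J·s)
f₀ = 1.0736e+15 Hz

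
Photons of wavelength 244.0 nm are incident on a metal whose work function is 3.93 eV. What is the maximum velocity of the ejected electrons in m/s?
6.3639e+05 m/s

First, find the maximum kinetic energy:
E_photon = hc/λ = 5.0813 eV
KE_max = E_photon - φ = 5.0813 - 3.93 = 1.1513 eV

Convert to Joules: KE_max = 1.1513 × 1.602×10⁻¹⁹ J = 1.8446e-19 J

Then use KE = ½mv² to find velocity:
v = √(2·KE/m) = √(2 × 1.8446e-19 J / 9.109e-31 kg)
v = 6.3639e+05 m/s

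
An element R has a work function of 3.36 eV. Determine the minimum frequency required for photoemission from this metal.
8.1244e+14 Hz

The threshold frequency is when the photon energy equals the work function:
hf₀ = φ

Solving for f₀:
f₀ = φ/h = (3.36 eV × 1.602×10⁻¹⁹ J/eV) / (6.626×10⁻³⁴ J·s)
f₀ = 8.1244e+14 Hz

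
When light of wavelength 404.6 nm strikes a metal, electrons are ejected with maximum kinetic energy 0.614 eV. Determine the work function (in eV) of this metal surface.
2.45 eV

From Einstein's photoelectric equation: KE_max = hf - φ = hc/λ - φ

Rearranging for φ:
φ = hc/λ - KE_max

Calculate photon energy:
E_photon = hc/λ = 3.0644 eV

Therefore:
φ = 3.0644 - 0.614 = 2.45 eV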